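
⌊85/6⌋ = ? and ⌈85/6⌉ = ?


85/6 = 14.1667
floor = 14
ceil = 15

floor = 14, ceil = 15


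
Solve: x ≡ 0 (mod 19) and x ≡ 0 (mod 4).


M = 19*4 = 76
M1 = M/19 = 4, M2 = M/4 = 19
M1^(-1) mod 19 = 5, M2^(-1) mod 4 = 3
x = 0*4*5 + 0*19*3 = 0
0 mod 76 = 0
Check: 0 mod 19 = 0 ✓, 0 mod 4 = 0 ✓

x ≡ 0 (mod 76)


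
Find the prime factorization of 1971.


1971 / 3 = 657
657 / 3 = 219
219 / 3 = 73
73 / 73 = 1
1971 = 3^3 × 73


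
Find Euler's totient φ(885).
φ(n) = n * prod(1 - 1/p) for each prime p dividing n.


885 = 3 × 5 × 59
Prime factors: 3, 5, 59
φ(885) = 885 × (1-1/3) × (1-1/5) × (1-1/59)
= 885 × 2/3 × 4/5 × 58/59 = 464

φ(885) = 464


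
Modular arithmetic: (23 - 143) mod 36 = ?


23 - 143 = -120
-120 mod 36 = 24


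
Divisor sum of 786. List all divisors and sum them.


Divisors of 786: 1, 2, 3, 6, 131, 262, 393, 786
Sum = 1 + 2 + 3 + 6 + 131 + 262 + 393 + 786 = 1584

σ(786) = 1584


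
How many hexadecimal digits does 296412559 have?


296412559 in base 16 = 11AAE58F
Number of digits = 8

8 digits (base 16)


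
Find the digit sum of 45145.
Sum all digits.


4 + 5 + 1 + 4 + 5 = 19


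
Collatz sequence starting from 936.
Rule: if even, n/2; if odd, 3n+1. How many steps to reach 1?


936 → 468 → 234 → 117 → 352 → 176 → 88 → 44 → 22 → 11 → 34 → 17 → 52 → 26 → 13 → 40 → 20 → 10 → 5 → 16 → 8 → 4 → 2 → 1
Total steps = 23

23 steps


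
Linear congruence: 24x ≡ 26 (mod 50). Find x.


GCD(24, 50) = 2 divides 26
Divide: 12x ≡ 13 (mod 25)
x ≡ 24 (mod 25)


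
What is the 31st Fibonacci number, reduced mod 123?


F(k) mod 123 for k=1..31:
1, 1, 2, 3, 5, 8, 13, 21, 34, 55, 89, 21, 110, 8, 118, 3, 121, 1, 122, 0, 122, 122, 121, 120, 118, 115, 110, 102, 89, 68, 34
F(31) mod 123 = 34


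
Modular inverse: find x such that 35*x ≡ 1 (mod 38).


Use the extended Euclidean algorithm on (38, 35); each row r = 38*s + 35*t:
r=38, s=1, t=0
r=35, s=0, t=1
q=1: r=3, s=1, t=-1   [38*(1) + 35*(-1) = 3]
q=11: r=2, s=-11, t=12   [38*(-11) + 35*(12) = 2]
q=1: r=1, s=12, t=-13   [38*(12) + 35*(-13) = 1]
q=2: r=0, s=-35, t=38   [38*(-35) + 35*(38) = 0]
GCD = 1 with t = -13, so 35*(-13) ≡ 1 (mod 38)
Inverse = -13 mod 38 = 25
Check: 35 * 25 = 875 ≡ 1 (mod 38)

35^(-1) ≡ 25 (mod 38)


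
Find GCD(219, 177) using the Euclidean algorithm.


219 = 1 * 177 + 42
177 = 4 * 42 + 9
42 = 4 * 9 + 6
9 = 1 * 6 + 3
6 = 2 * 3 + 0
GCD = 3


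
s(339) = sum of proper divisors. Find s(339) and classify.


Proper divisors: 1, 3, 113
Sum = 1 + 3 + 113 = 117
117 < 339 → deficient

s(339) = 117 (deficient)


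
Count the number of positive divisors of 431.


431 = 431^1
d(431) = (1+1) = 2

2 divisors


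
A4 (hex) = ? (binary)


A4 (base 16) = 164 (decimal)
164 (decimal) = 10100100 (base 2)


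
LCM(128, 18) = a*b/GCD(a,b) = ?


GCD(128, 18) = 2
LCM = 128*18/2 = 2304/2 = 1152

LCM = 1152


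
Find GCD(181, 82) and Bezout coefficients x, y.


Tabular extended Euclidean (each row: r = 181*s + 82*t):
r=181, s=1, t=0
r=82, s=0, t=1
q=2: r=17, s=1, t=-2   [181*(1) + 82*(-2) = 17]
q=4: r=14, s=-4, t=9   [181*(-4) + 82*(9) = 14]
q=1: r=3, s=5, t=-11   [181*(5) + 82*(-11) = 3]
q=4: r=2, s=-24, t=53   [181*(-24) + 82*(53) = 2]
q=1: r=1, s=29, t=-64   [181*(29) + 82*(-64) = 1]
q=2: r=0, s=-82, t=181   [181*(-82) + 82*(181) = 0]
GCD = 1; from the row with r=1: x=29, y=-64
Check: 181*(29) + 82*(-64) = 5249 - 5248 = 1

GCD = 1, x = 29, y = -64


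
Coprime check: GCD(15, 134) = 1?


Euclidean algorithm:
134 = 8 * 15 + 14
15 = 1 * 14 + 1
14 = 14 * 1 + 0
GCD(15, 134) = 1

Yes, coprime (GCD = 1)


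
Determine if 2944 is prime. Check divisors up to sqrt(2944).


2944 / 2 = 1472 (exact division)
2944 is NOT prime.

No, 2944 is not prime


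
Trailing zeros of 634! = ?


floor(634/5) = 126
floor(634/25) = 25
floor(634/125) = 5
floor(634/625) = 1
Total = 157

157 trailing zeros


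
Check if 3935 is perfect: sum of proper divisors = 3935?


Proper divisors of 3935: 1, 5, 787
Sum = 1 + 5 + 787 = 793

No, 3935 is not perfect (793 ≠ 3935)


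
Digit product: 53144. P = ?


5 × 3 × 1 × 4 × 4 = 240


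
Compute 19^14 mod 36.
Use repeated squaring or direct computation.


19^1 mod 36 = 19
19^2 mod 36 = 1
19^3 mod 36 = 19
19^4 mod 36 = 1
19^5 mod 36 = 19
19^6 mod 36 = 1
19^7 mod 36 = 19
19^8 mod 36 = 1
19^9 mod 36 = 19
19^10 mod 36 = 1
19^11 mod 36 = 19
19^12 mod 36 = 1
19^13 mod 36 = 19
19^14 mod 36 = 1


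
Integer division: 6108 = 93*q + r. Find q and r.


6108 = 93 * 65 + 63
Check: 6045 + 63 = 6108

q = 65, r = 63


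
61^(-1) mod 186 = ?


Use the extended Euclidean algorithm on (186, 61); each row r = 186*s + 61*t:
r=186, s=1, t=0
r=61, s=0, t=1
q=3: r=3, s=1, t=-3   [186*(1) + 61*(-3) = 3]
q=20: r=1, s=-20, t=61   [186*(-20) + 61*(61) = 1]
q=3: r=0, s=61, t=-186   [186*(61) + 61*(-186) = 0]
GCD = 1 with t = 61, so 61*(61) ≡ 1 (mod 186)
Inverse = 61 mod 186 = 61
Check: 61 * 61 = 3721 ≡ 1 (mod 186)

61^(-1) ≡ 61 (mod 186)


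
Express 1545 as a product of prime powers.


1545 / 3 = 515
515 / 5 = 103
103 / 103 = 1
1545 = 3 × 5 × 103


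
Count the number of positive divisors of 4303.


4303 = 13^1 × 331^1
d(4303) = (1+1) × (1+1) = 4

4 divisors


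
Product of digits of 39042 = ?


3 × 9 × 0 × 4 × 2 = 0


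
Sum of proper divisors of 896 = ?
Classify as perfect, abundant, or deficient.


Proper divisors: 1, 2, 4, 7, 8, 14, 16, 28, 32, 56, 64, 112, 128, 224, 448
Sum = 1 + 2 + 4 + 7 + 8 + 14 + 16 + 28 + 32 + 56 + 64 + 112 + 128 + 224 + 448 = 1144
1144 > 896 → abundant

s(896) = 1144 (abundant)


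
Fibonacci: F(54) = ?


Sequence: 1, 1, 2, 3, 5, 8, 13, 21, 34, 55, 89, 144, 233, 377, 610, 987, 1597, 2584, 4181, 6765, 10946, 17711, 28657, 46368, 75025, 121393, 196418, 317811, 514229, 832040, 1346269, 2178309, 3524578, 5702887, 9227465, 14930352, 24157817, 39088169, 63245986, 102334155, 165580141, 267914296, 433494437, 701408733, 1134903170, 1836311903, 2971215073, 4807526976, 7778742049, 12586269025, 20365011074, 32951280099, 53316291173, 86267571272
F(54) = 86267571272


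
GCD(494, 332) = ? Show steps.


494 = 1 * 332 + 162
332 = 2 * 162 + 8
162 = 20 * 8 + 2
8 = 4 * 2 + 0
GCD = 2


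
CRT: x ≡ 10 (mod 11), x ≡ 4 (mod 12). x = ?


M = 11*12 = 132
M1 = M/11 = 12, M2 = M/12 = 11
M1^(-1) mod 11 = 1, M2^(-1) mod 12 = 11
x = 10*12*1 + 4*11*11 = 604
604 mod 132 = 76
Check: 76 mod 11 = 10 ✓, 76 mod 12 = 4 ✓

x ≡ 76 (mod 132)


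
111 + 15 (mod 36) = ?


111 + 15 = 126
126 mod 36 = 18


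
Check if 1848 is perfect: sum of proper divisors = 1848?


Proper divisors of 1848: 1, 2, 3, 4, 6, 7, 8, 11, 12, 14, 21, 22, 24, 28, 33, 42, 44, 56, 66, 77, 84, 88, 132, 154, 168, 231, 264, 308, 462, 616, 924
Sum = 1 + 2 + 3 + 4 + 6 + 7 + 8 + 11 + 12 + 14 + 21 + 22 + 24 + 28 + 33 + 42 + 44 + 56 + 66 + 77 + 84 + 88 + 132 + 154 + 168 + 231 + 264 + 308 + 462 + 616 + 924 = 3912

No, 1848 is not perfect (3912 ≠ 1848)


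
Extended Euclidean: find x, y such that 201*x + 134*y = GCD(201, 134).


Tabular extended Euclidean (each row: r = 201*s + 134*t):
r=201, s=1, t=0
r=134, s=0, t=1
q=1: r=67, s=1, t=-1   [201*(1) + 134*(-1) = 67]
q=2: r=0, s=-2, t=3   [201*(-2) + 134*(3) = 0]
GCD = 67; from the row with r=67: x=1, y=-1
Check: 201*(1) + 134*(-1) = 201 - 134 = 67

GCD = 67, x = 1, y = -1


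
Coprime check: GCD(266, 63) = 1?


Euclidean algorithm:
266 = 4 * 63 + 14
63 = 4 * 14 + 7
14 = 2 * 7 + 0
GCD(266, 63) = 7

No, not coprime (GCD = 7)


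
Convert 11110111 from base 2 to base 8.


11110111 (base 2) = 247 (decimal)
247 (decimal) = 367 (base 8)


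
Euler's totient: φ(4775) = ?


4775 = 5^2 × 191
Prime factors: 5, 191
φ(4775) = 4775 × (1-1/5) × (1-1/191)
= 4775 × 4/5 × 190/191 = 3800

φ(4775) = 3800


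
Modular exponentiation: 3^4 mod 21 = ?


3^1 mod 21 = 3
3^2 mod 21 = 9
3^3 mod 21 = 6
3^4 mod 21 = 18


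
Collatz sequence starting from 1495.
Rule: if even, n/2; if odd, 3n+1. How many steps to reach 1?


1495 → 4486 → 2243 → 6730 → 3365 → 10096 → 5048 → 2524 → 1262 → 631 → 1894 → 947 → 2842 → 1421 → 4264 → 2132 → 1066 → 533 → 1600 → 800 → 400 → 200 → 100 → 50 → 25 → 76 → 38 → 19 → 58 → 29 → 88 → 44 → 22 → 11 → 34 → 17 → 52 → 26 → 13 → 40 → 20 → 10 → 5 → 16 → 8 → 4 → 2 → 1
Total steps = 47

47 steps


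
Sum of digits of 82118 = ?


8 + 2 + 1 + 1 + 8 = 20


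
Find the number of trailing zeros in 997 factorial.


floor(997/5) = 199
floor(997/25) = 39
floor(997/125) = 7
floor(997/625) = 1
Total = 246

246 trailing zeros


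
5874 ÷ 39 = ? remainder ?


5874 = 39 * 150 + 24
Check: 5850 + 24 = 5874

q = 150, r = 24


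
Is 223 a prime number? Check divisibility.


Check divisors up to sqrt(223) = 14.9332
No divisors found.
223 is prime.

Yes, 223 is prime


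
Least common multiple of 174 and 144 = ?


GCD(174, 144) = 6
LCM = 174*144/6 = 25056/6 = 4176

LCM = 4176


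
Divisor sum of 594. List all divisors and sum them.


Divisors of 594: 1, 2, 3, 6, 9, 11, 18, 22, 27, 33, 54, 66, 99, 198, 297, 594
Sum = 1 + 2 + 3 + 6 + 9 + 11 + 18 + 22 + 27 + 33 + 54 + 66 + 99 + 198 + 297 + 594 = 1440

σ(594) = 1440


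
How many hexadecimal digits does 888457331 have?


888457331 in base 16 = 34F4C873
Number of digits = 8

8 digits (base 16)


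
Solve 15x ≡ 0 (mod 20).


GCD(15, 20) = 5 divides 0
Divide: 3x ≡ 0 (mod 4)
x ≡ 0 (mod 4)


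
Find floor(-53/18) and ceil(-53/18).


-53/18 = -2.9444
floor = -3
ceil = -2

floor = -3, ceil = -2


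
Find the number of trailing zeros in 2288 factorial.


floor(2288/5) = 457
floor(2288/25) = 91
floor(2288/125) = 18
floor(2288/625) = 3
Total = 569

569 trailing zeros


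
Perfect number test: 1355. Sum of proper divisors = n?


Proper divisors of 1355: 1, 5, 271
Sum = 1 + 5 + 271 = 277

No, 1355 is not perfect (277 ≠ 1355)


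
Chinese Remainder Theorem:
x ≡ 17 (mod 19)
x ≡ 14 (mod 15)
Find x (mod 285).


M = 19*15 = 285
M1 = M/19 = 15, M2 = M/15 = 19
M1^(-1) mod 19 = 14, M2^(-1) mod 15 = 4
x = 17*15*14 + 14*19*4 = 4634
4634 mod 285 = 74
Check: 74 mod 19 = 17 ✓, 74 mod 15 = 14 ✓

x ≡ 74 (mod 285)


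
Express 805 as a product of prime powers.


805 / 5 = 161
161 / 7 = 23
23 / 23 = 1
805 = 5 × 7 × 23


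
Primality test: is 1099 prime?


1099 / 7 = 157 (exact division)
1099 is NOT prime.

No, 1099 is not prime


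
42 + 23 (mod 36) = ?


42 + 23 = 65
65 mod 36 = 29


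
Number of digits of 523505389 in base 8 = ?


523505389 in base 8 = 3715007355
Number of digits = 10

10 digits (base 8)


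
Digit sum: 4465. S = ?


4 + 4 + 6 + 5 = 19


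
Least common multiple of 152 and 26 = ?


GCD(152, 26) = 2
LCM = 152*26/2 = 3952/2 = 1976

LCM = 1976


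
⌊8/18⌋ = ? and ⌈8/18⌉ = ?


8/18 = 0.4444
floor = 0
ceil = 1

floor = 0, ceil = 1


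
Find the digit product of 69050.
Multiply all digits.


6 × 9 × 0 × 5 × 0 = 0


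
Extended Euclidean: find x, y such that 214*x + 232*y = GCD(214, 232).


Tabular extended Euclidean (each row: r = 214*s + 232*t):
r=214, s=1, t=0
r=232, s=0, t=1
q=0: r=214, s=1, t=0   [214*(1) + 232*(0) = 214]
q=1: r=18, s=-1, t=1   [214*(-1) + 232*(1) = 18]
q=11: r=16, s=12, t=-11   [214*(12) + 232*(-11) = 16]
q=1: r=2, s=-13, t=12   [214*(-13) + 232*(12) = 2]
q=8: r=0, s=116, t=-107   [214*(116) + 232*(-107) = 0]
GCD = 2; from the row with r=2: x=-13, y=12
Check: 214*(-13) + 232*(12) = -2782 + 2784 = 2

GCD = 2, x = -13, y = 12


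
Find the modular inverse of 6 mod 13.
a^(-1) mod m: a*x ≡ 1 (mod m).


Use the extended Euclidean algorithm on (13, 6); each row r = 13*s + 6*t:
r=13, s=1, t=0
r=6, s=0, t=1
q=2: r=1, s=1, t=-2   [13*(1) + 6*(-2) = 1]
q=6: r=0, s=-6, t=13   [13*(-6) + 6*(13) = 0]
GCD = 1 with t = -2, so 6*(-2) ≡ 1 (mod 13)
Inverse = -2 mod 13 = 11
Check: 6 * 11 = 66 ≡ 1 (mod 13)

6^(-1) ≡ 11 (mod 13)


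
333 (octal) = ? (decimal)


333 (base 8) = 219 (decimal)
219 (decimal) = 219 (base 10)


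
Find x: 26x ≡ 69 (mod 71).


GCD(26, 71) = 1, unique solution
a^(-1) mod 71 = 41
x = 41 * 69 mod 71 = 60

x ≡ 60 (mod 71)


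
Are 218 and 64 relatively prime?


Euclidean algorithm:
218 = 3 * 64 + 26
64 = 2 * 26 + 12
26 = 2 * 12 + 2
12 = 6 * 2 + 0
GCD(218, 64) = 2

No, not coprime (GCD = 2)


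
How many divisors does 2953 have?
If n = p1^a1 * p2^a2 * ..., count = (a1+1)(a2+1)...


2953 = 2953^1
d(2953) = (1+1) = 2

2 divisors


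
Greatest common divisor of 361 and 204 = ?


361 = 1 * 204 + 157
204 = 1 * 157 + 47
157 = 3 * 47 + 16
47 = 2 * 16 + 15
16 = 1 * 15 + 1
15 = 15 * 1 + 0
GCD = 1


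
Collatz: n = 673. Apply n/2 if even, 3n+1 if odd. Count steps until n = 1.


673 → 2020 → 1010 → 505 → 1516 → 758 → 379 → 1138 → 569 → 1708 → 854 → 427 → 1282 → 641 → 1924 → 962 → 481 → 1444 → 722 → 361 → 1084 → 542 → 271 → 814 → 407 → 1222 → 611 → 1834 → 917 → 2752 → 1376 → 688 → 344 → 172 → 86 → 43 → 130 → 65 → 196 → 98 → 49 → 148 → 74 → 37 → 112 → 56 → 28 → 14 → 7 → 22 → 11 → 34 → 17 → 52 → 26 → 13 → 40 → 20 → 10 → 5 → 16 → 8 → 4 → 2 → 1
Total steps = 64

64 steps


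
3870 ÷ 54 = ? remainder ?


3870 = 54 * 71 + 36
Check: 3834 + 36 = 3870

q = 71, r = 36


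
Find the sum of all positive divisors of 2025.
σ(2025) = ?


Divisors of 2025: 1, 3, 5, 9, 15, 25, 27, 45, 75, 81, 135, 225, 405, 675, 2025
Sum = 1 + 3 + 5 + 9 + 15 + 25 + 27 + 45 + 75 + 81 + 135 + 225 + 405 + 675 + 2025 = 3751

σ(2025) = 3751


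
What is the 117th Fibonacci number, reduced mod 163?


F(k) mod 163 for k=1..117:
1, 1, 2, 3, 5, 8, 13, 21, 34, 55, 89, 144, 70, 51, 121, 9, 130, 139, 106, 82, 25, 107, 132, 76, 45, 121, 3, 124, 127, 88, 52, 140, 29, 6, 35, 41, 76, 117, 30, 147, 14, 161, 12, 10, 22, 32, 54, 86, 140, 63, 40, 103, 143, 83, 63, 146, 46, 29, 75, 104, 16, 120, 136, 93, 66, 159, 62, 58, 120, 15, 135, 150, 122, 109, 68, 14, 82, 96, 15, 111, 126, 74, 37, 111, 148, 96, 81, 14, 95, 109, 41, 150, 28, 15, 43, 58, 101, 159, 97, 93, 27, 120, 147, 104, 88, 29, 117, 146, 100, 83, 20, 103, 123, 63, 23, 86, 109
F(117) mod 163 = 109


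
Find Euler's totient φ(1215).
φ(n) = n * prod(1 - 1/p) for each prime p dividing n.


1215 = 3^5 × 5
Prime factors: 3, 5
φ(1215) = 1215 × (1-1/3) × (1-1/5)
= 1215 × 2/3 × 4/5 = 648

φ(1215) = 648


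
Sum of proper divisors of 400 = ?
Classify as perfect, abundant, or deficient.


Proper divisors: 1, 2, 4, 5, 8, 10, 16, 20, 25, 40, 50, 80, 100, 200
Sum = 1 + 2 + 4 + 5 + 8 + 10 + 16 + 20 + 25 + 40 + 50 + 80 + 100 + 200 = 561
561 > 400 → abundant

s(400) = 561 (abundant)


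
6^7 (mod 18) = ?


6^1 mod 18 = 6
6^2 mod 18 = 0
6^3 mod 18 = 0
6^4 mod 18 = 0
6^5 mod 18 = 0
6^6 mod 18 = 0
6^7 mod 18 = 0


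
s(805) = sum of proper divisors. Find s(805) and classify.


Proper divisors: 1, 5, 7, 23, 35, 115, 161
Sum = 1 + 5 + 7 + 23 + 35 + 115 + 161 = 347
347 < 805 → deficient

s(805) = 347 (deficient)


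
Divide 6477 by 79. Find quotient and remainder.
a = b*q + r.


6477 = 79 * 81 + 78
Check: 6399 + 78 = 6477

q = 81, r = 78


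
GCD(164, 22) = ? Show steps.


164 = 7 * 22 + 10
22 = 2 * 10 + 2
10 = 5 * 2 + 0
GCD = 2


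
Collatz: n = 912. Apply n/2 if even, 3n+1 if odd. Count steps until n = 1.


912 → 456 → 228 → 114 → 57 → 172 → 86 → 43 → 130 → 65 → 196 → 98 → 49 → 148 → 74 → 37 → 112 → 56 → 28 → 14 → 7 → 22 → 11 → 34 → 17 → 52 → 26 → 13 → 40 → 20 → 10 → 5 → 16 → 8 → 4 → 2 → 1
Total steps = 36

36 steps


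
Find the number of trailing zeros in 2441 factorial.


floor(2441/5) = 488
floor(2441/25) = 97
floor(2441/125) = 19
floor(2441/625) = 3
Total = 607

607 trailing zeros


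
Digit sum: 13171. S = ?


1 + 3 + 1 + 7 + 1 = 13


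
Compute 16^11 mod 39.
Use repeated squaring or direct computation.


16^1 mod 39 = 16
16^2 mod 39 = 22
16^3 mod 39 = 1
16^4 mod 39 = 16
16^5 mod 39 = 22
16^6 mod 39 = 1
16^7 mod 39 = 16
16^8 mod 39 = 22
16^9 mod 39 = 1
16^10 mod 39 = 16
16^11 mod 39 = 22


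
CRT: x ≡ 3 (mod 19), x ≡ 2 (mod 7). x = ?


M = 19*7 = 133
M1 = M/19 = 7, M2 = M/7 = 19
M1^(-1) mod 19 = 11, M2^(-1) mod 7 = 3
x = 3*7*11 + 2*19*3 = 345
345 mod 133 = 79
Check: 79 mod 19 = 3 ✓, 79 mod 7 = 2 ✓

x ≡ 79 (mod 133)


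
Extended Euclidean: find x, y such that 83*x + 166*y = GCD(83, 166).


Tabular extended Euclidean (each row: r = 83*s + 166*t):
r=83, s=1, t=0
r=166, s=0, t=1
q=0: r=83, s=1, t=0   [83*(1) + 166*(0) = 83]
q=2: r=0, s=-2, t=1   [83*(-2) + 166*(1) = 0]
GCD = 83; from the row with r=83: x=1, y=0
Check: 83*(1) + 166*(0) = 83 + 0 = 83

GCD = 83, x = 1, y = 0


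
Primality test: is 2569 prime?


2569 / 7 = 367 (exact division)
2569 is NOT prime.

No, 2569 is not prime


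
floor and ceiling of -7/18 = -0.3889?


-7/18 = -0.3889
floor = -1
ceil = 0

floor = -1, ceil = 0


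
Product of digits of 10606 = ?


1 × 0 × 6 × 0 × 6 = 0


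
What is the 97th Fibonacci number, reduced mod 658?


F(k) mod 658 for k=1..97:
1, 1, 2, 3, 5, 8, 13, 21, 34, 55, 89, 144, 233, 377, 610, 329, 281, 610, 233, 185, 418, 603, 363, 308, 13, 321, 334, 655, 331, 328, 1, 329, 330, 1, 331, 332, 5, 337, 342, 21, 363, 384, 89, 473, 562, 377, 281, 0, 281, 281, 562, 185, 89, 274, 363, 637, 342, 321, 5, 326, 331, 657, 330, 329, 1, 330, 331, 3, 334, 337, 13, 350, 363, 55, 418, 473, 233, 48, 281, 329, 610, 281, 233, 514, 89, 603, 34, 637, 13, 650, 5, 655, 2, 657, 1, 0, 1
F(97) mod 658 = 1


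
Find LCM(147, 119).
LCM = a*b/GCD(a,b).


GCD(147, 119) = 7
LCM = 147*119/7 = 17493/7 = 2499

LCM = 2499


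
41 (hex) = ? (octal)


41 (base 16) = 65 (decimal)
65 (decimal) = 101 (base 8)


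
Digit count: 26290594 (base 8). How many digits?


26290594 in base 8 = 144224642
Number of digits = 9

9 digits (base 8)


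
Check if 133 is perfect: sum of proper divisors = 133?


Proper divisors of 133: 1, 7, 19
Sum = 1 + 7 + 19 = 27

No, 133 is not perfect (27 ≠ 133)


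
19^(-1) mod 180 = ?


Use the extended Euclidean algorithm on (180, 19); each row r = 180*s + 19*t:
r=180, s=1, t=0
r=19, s=0, t=1
q=9: r=9, s=1, t=-9   [180*(1) + 19*(-9) = 9]
q=2: r=1, s=-2, t=19   [180*(-2) + 19*(19) = 1]
q=9: r=0, s=19, t=-180   [180*(19) + 19*(-180) = 0]
GCD = 1 with t = 19, so 19*(19) ≡ 1 (mod 180)
Inverse = 19 mod 180 = 19
Check: 19 * 19 = 361 ≡ 1 (mod 180)

19^(-1) ≡ 19 (mod 180)


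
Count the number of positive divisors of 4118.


4118 = 2^1 × 29^1 × 71^1
d(4118) = (1+1) × (1+1) × (1+1) = 8

8 divisors


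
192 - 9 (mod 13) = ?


192 - 9 = 183
183 mod 13 = 1


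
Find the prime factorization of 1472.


1472 / 2 = 736
736 / 2 = 368
368 / 2 = 184
184 / 2 = 92
92 / 2 = 46
46 / 2 = 23
23 / 23 = 1
1472 = 2^6 × 23


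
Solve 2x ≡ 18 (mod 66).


GCD(2, 66) = 2 divides 18
Divide: 1x ≡ 9 (mod 33)
x ≡ 9 (mod 33)


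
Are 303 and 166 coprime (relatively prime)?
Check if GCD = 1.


Euclidean algorithm:
303 = 1 * 166 + 137
166 = 1 * 137 + 29
137 = 4 * 29 + 21
29 = 1 * 21 + 8
21 = 2 * 8 + 5
8 = 1 * 5 + 3
5 = 1 * 3 + 2
3 = 1 * 2 + 1
2 = 2 * 1 + 0
GCD(303, 166) = 1

Yes, coprime (GCD = 1)


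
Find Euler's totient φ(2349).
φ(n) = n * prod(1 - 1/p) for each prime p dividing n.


2349 = 3^4 × 29
Prime factors: 3, 29
φ(2349) = 2349 × (1-1/3) × (1-1/29)
= 2349 × 2/3 × 28/29 = 1512

φ(2349) = 1512


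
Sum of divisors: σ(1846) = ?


Divisors of 1846: 1, 2, 13, 26, 71, 142, 923, 1846
Sum = 1 + 2 + 13 + 26 + 71 + 142 + 923 + 1846 = 3024

σ(1846) = 3024


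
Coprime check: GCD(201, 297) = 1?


Euclidean algorithm:
297 = 1 * 201 + 96
201 = 2 * 96 + 9
96 = 10 * 9 + 6
9 = 1 * 6 + 3
6 = 2 * 3 + 0
GCD(201, 297) = 3

No, not coprime (GCD = 3)


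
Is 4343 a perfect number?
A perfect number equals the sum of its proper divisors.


Proper divisors of 4343: 1, 43, 101
Sum = 1 + 43 + 101 = 145

No, 4343 is not perfect (145 ≠ 4343)


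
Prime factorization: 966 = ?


966 / 2 = 483
483 / 3 = 161
161 / 7 = 23
23 / 23 = 1
966 = 2 × 3 × 7 × 23


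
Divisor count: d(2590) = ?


2590 = 2^1 × 5^1 × 7^1 × 37^1
d(2590) = (1+1) × (1+1) × (1+1) × (1+1) = 16

16 divisors


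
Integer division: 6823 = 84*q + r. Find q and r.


6823 = 84 * 81 + 19
Check: 6804 + 19 = 6823

q = 81, r = 19


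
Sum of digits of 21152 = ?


2 + 1 + 1 + 5 + 2 = 11


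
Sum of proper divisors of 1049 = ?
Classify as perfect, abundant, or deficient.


Proper divisors: 1
Sum = 1 = 1
1 < 1049 → deficient

s(1049) = 1 (deficient)


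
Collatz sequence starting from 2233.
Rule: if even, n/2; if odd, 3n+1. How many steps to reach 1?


2233 → 6700 → 3350 → 1675 → 5026 → 2513 → 7540 → 3770 → 1885 → 5656 → 2828 → 1414 → 707 → 2122 → 1061 → 3184 → 1592 → 796 → 398 → 199 → 598 → 299 → 898 → 449 → 1348 → 674 → 337 → 1012 → 506 → 253 → 760 → 380 → 190 → 95 → 286 → 143 → 430 → 215 → 646 → 323 → 970 → 485 → 1456 → 728 → 364 → 182 → 91 → 274 → 137 → 412 → 206 → 103 → 310 → 155 → 466 → 233 → 700 → 350 → 175 → 526 → 263 → 790 → 395 → 1186 → 593 → 1780 → 890 → 445 → 1336 → 668 → 334 → 167 → 502 → 251 → 754 → 377 → 1132 → 566 → 283 → 850 → 425 → 1276 → 638 → 319 → 958 → 479 → 1438 → 719 → 2158 → 1079 → 3238 → 1619 → 4858 → 2429 → 7288 → 3644 → 1822 → 911 → 2734 → 1367 → 4102 → 2051 → 6154 → 3077 → 9232 → 4616 → 2308 → 1154 → 577 → 1732 → 866 → 433 → 1300 → 650 → 325 → 976 → 488 → 244 → 122 → 61 → 184 → 92 → 46 → 23 → 70 → 35 → 106 → 53 → 160 → 80 → 40 → 20 → 10 → 5 → 16 → 8 → 4 → 2 → 1
Total steps = 138

138 steps


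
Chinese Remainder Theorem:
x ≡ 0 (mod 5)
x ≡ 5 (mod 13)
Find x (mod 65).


M = 5*13 = 65
M1 = M/5 = 13, M2 = M/13 = 5
M1^(-1) mod 5 = 2, M2^(-1) mod 13 = 8
x = 0*13*2 + 5*5*8 = 200
200 mod 65 = 5
Check: 5 mod 5 = 0 ✓, 5 mod 13 = 5 ✓

x ≡ 5 (mod 65)


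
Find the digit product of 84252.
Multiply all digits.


8 × 4 × 2 × 5 × 2 = 640


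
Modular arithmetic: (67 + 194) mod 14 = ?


67 + 194 = 261
261 mod 14 = 9


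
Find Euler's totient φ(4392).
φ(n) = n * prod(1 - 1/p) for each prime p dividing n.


4392 = 2^3 × 3^2 × 61
Prime factors: 2, 3, 61
φ(4392) = 4392 × (1-1/2) × (1-1/3) × (1-1/61)
= 4392 × 1/2 × 2/3 × 60/61 = 1440

φ(4392) = 1440


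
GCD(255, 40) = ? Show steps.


255 = 6 * 40 + 15
40 = 2 * 15 + 10
15 = 1 * 10 + 5
10 = 2 * 5 + 0
GCD = 5


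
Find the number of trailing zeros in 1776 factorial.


floor(1776/5) = 355
floor(1776/25) = 71
floor(1776/125) = 14
floor(1776/625) = 2
Total = 442

442 trailing zeros


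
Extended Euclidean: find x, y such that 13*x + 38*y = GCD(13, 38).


Tabular extended Euclidean (each row: r = 13*s + 38*t):
r=13, s=1, t=0
r=38, s=0, t=1
q=0: r=13, s=1, t=0   [13*(1) + 38*(0) = 13]
q=2: r=12, s=-2, t=1   [13*(-2) + 38*(1) = 12]
q=1: r=1, s=3, t=-1   [13*(3) + 38*(-1) = 1]
q=12: r=0, s=-38, t=13   [13*(-38) + 38*(13) = 0]
GCD = 1; from the row with r=1: x=3, y=-1
Check: 13*(3) + 38*(-1) = 39 - 38 = 1

GCD = 1, x = 3, y = -1


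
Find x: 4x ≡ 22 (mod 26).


GCD(4, 26) = 2 divides 22
Divide: 2x ≡ 11 (mod 13)
x ≡ 12 (mod 13)


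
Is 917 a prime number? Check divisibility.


917 / 7 = 131 (exact division)
917 is NOT prime.

No, 917 is not prime


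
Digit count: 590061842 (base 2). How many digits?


590061842 in base 2 = 100011001010111010000100010010
Number of digits = 30

30 digits (base 2)


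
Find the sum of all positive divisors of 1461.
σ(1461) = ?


Divisors of 1461: 1, 3, 487, 1461
Sum = 1 + 3 + 487 + 1461 = 1952

σ(1461) = 1952


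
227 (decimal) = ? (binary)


227 (base 10) = 227 (decimal)
227 (decimal) = 11100011 (base 2)


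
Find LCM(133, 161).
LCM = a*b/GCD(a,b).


GCD(133, 161) = 7
LCM = 133*161/7 = 21413/7 = 3059

LCM = 3059


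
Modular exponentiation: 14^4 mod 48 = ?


14^1 mod 48 = 14
14^2 mod 48 = 4
14^3 mod 48 = 8
14^4 mod 48 = 16


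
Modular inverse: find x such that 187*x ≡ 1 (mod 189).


Use the extended Euclidean algorithm on (189, 187); each row r = 189*s + 187*t:
r=189, s=1, t=0
r=187, s=0, t=1
q=1: r=2, s=1, t=-1   [189*(1) + 187*(-1) = 2]
q=93: r=1, s=-93, t=94   [189*(-93) + 187*(94) = 1]
q=2: r=0, s=187, t=-189   [189*(187) + 187*(-189) = 0]
GCD = 1 with t = 94, so 187*(94) ≡ 1 (mod 189)
Inverse = 94 mod 189 = 94
Check: 187 * 94 = 17578 ≡ 1 (mod 189)

187^(-1) ≡ 94 (mod 189)


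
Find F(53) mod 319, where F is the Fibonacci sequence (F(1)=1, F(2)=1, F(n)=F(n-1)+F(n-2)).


F(k) mod 319 for k=1..53:
1, 1, 2, 3, 5, 8, 13, 21, 34, 55, 89, 144, 233, 58, 291, 30, 2, 32, 34, 66, 100, 166, 266, 113, 60, 173, 233, 87, 1, 88, 89, 177, 266, 124, 71, 195, 266, 142, 89, 231, 1, 232, 233, 146, 60, 206, 266, 153, 100, 253, 34, 287, 2
F(53) mod 319 = 2


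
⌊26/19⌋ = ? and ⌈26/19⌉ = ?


26/19 = 1.3684
floor = 1
ceil = 2

floor = 1, ceil = 2


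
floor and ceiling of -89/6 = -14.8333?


-89/6 = -14.8333
floor = -15
ceil = -14

floor = -15, ceil = -14


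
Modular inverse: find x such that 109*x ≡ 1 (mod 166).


Use the extended Euclidean algorithm on (166, 109); each row r = 166*s + 109*t:
r=166, s=1, t=0
r=109, s=0, t=1
q=1: r=57, s=1, t=-1   [166*(1) + 109*(-1) = 57]
q=1: r=52, s=-1, t=2   [166*(-1) + 109*(2) = 52]
q=1: r=5, s=2, t=-3   [166*(2) + 109*(-3) = 5]
q=10: r=2, s=-21, t=32   [166*(-21) + 109*(32) = 2]
q=2: r=1, s=44, t=-67   [166*(44) + 109*(-67) = 1]
q=2: r=0, s=-109, t=166   [166*(-109) + 109*(166) = 0]
GCD = 1 with t = -67, so 109*(-67) ≡ 1 (mod 166)
Inverse = -67 mod 166 = 99
Check: 109 * 99 = 10791 ≡ 1 (mod 166)

109^(-1) ≡ 99 (mod 166)


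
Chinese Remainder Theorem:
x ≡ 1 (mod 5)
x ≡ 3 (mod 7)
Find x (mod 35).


M = 5*7 = 35
M1 = M/5 = 7, M2 = M/7 = 5
M1^(-1) mod 5 = 3, M2^(-1) mod 7 = 3
x = 1*7*3 + 3*5*3 = 66
66 mod 35 = 31
Check: 31 mod 5 = 1 ✓, 31 mod 7 = 3 ✓

x ≡ 31 (mod 35)


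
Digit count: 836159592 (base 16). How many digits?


836159592 in base 16 = 31D6C868
Number of digits = 8

8 digits (base 16)


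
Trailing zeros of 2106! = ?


floor(2106/5) = 421
floor(2106/25) = 84
floor(2106/125) = 16
floor(2106/625) = 3
Total = 524

524 trailing zeros


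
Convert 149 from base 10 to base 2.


149 (base 10) = 149 (decimal)
149 (decimal) = 10010101 (base 2)


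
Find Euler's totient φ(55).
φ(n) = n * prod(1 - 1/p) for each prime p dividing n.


55 = 5 × 11
Prime factors: 5, 11
φ(55) = 55 × (1-1/5) × (1-1/11)
= 55 × 4/5 × 10/11 = 40

φ(55) = 40


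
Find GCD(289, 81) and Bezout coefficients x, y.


Tabular extended Euclidean (each row: r = 289*s + 81*t):
r=289, s=1, t=0
r=81, s=0, t=1
q=3: r=46, s=1, t=-3   [289*(1) + 81*(-3) = 46]
q=1: r=35, s=-1, t=4   [289*(-1) + 81*(4) = 35]
q=1: r=11, s=2, t=-7   [289*(2) + 81*(-7) = 11]
q=3: r=2, s=-7, t=25   [289*(-7) + 81*(25) = 2]
q=5: r=1, s=37, t=-132   [289*(37) + 81*(-132) = 1]
q=2: r=0, s=-81, t=289   [289*(-81) + 81*(289) = 0]
GCD = 1; from the row with r=1: x=37, y=-132
Check: 289*(37) + 81*(-132) = 10693 - 10692 = 1

GCD = 1, x = 37, y = -132


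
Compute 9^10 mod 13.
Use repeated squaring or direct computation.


9^1 mod 13 = 9
9^2 mod 13 = 3
9^3 mod 13 = 1
9^4 mod 13 = 9
9^5 mod 13 = 3
9^6 mod 13 = 1
9^7 mod 13 = 9
9^8 mod 13 = 3
9^9 mod 13 = 1
9^10 mod 13 = 9


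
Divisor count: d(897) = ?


897 = 3^1 × 13^1 × 23^1
d(897) = (1+1) × (1+1) × (1+1) = 8

8 divisors


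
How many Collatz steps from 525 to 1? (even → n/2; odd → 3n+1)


525 → 1576 → 788 → 394 → 197 → 592 → 296 → 148 → 74 → 37 → 112 → 56 → 28 → 14 → 7 → 22 → 11 → 34 → 17 → 52 → 26 → 13 → 40 → 20 → 10 → 5 → 16 → 8 → 4 → 2 → 1
Total steps = 30

30 steps


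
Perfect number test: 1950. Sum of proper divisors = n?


Proper divisors of 1950: 1, 2, 3, 5, 6, 10, 13, 15, 25, 26, 30, 39, 50, 65, 75, 78, 130, 150, 195, 325, 390, 650, 975
Sum = 1 + 2 + 3 + 5 + 6 + 10 + 13 + 15 + 25 + 26 + 30 + 39 + 50 + 65 + 75 + 78 + 130 + 150 + 195 + 325 + 390 + 650 + 975 = 3258

No, 1950 is not perfect (3258 ≠ 1950)


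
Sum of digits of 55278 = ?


5 + 5 + 2 + 7 + 8 = 27


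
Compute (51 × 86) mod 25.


51 × 86 = 4386
4386 mod 25 = 11


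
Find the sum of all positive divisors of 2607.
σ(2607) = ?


Divisors of 2607: 1, 3, 11, 33, 79, 237, 869, 2607
Sum = 1 + 3 + 11 + 33 + 79 + 237 + 869 + 2607 = 3840

σ(2607) = 3840


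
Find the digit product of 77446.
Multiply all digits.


7 × 7 × 4 × 4 × 6 = 4704


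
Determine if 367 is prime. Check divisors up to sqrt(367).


Check divisors up to sqrt(367) = 19.1572
No divisors found.
367 is prime.

Yes, 367 is prime


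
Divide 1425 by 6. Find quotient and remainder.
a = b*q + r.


1425 = 6 * 237 + 3
Check: 1422 + 3 = 1425

q = 237, r = 3


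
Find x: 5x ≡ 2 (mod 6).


GCD(5, 6) = 1, unique solution
a^(-1) mod 6 = 5
x = 5 * 2 mod 6 = 4

x ≡ 4 (mod 6)


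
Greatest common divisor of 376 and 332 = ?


376 = 1 * 332 + 44
332 = 7 * 44 + 24
44 = 1 * 24 + 20
24 = 1 * 20 + 4
20 = 5 * 4 + 0
GCD = 4


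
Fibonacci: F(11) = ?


Sequence: 1, 1, 2, 3, 5, 8, 13, 21, 34, 55, 89
F(11) = 89


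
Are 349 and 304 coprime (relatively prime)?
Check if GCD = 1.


Euclidean algorithm:
349 = 1 * 304 + 45
304 = 6 * 45 + 34
45 = 1 * 34 + 11
34 = 3 * 11 + 1
11 = 11 * 1 + 0
GCD(349, 304) = 1

Yes, coprime (GCD = 1)


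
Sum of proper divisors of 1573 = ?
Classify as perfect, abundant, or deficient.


Proper divisors: 1, 11, 13, 121, 143
Sum = 1 + 11 + 13 + 121 + 143 = 289
289 < 1573 → deficient

s(1573) = 289 (deficient)


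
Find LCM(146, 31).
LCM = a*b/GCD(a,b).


GCD(146, 31) = 1
LCM = 146*31/1 = 4526/1 = 4526

LCM = 4526


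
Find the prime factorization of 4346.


4346 / 2 = 2173
2173 / 41 = 53
53 / 53 = 1
4346 = 2 × 41 × 53


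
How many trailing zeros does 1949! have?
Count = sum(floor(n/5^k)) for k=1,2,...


floor(1949/5) = 389
floor(1949/25) = 77
floor(1949/125) = 15
floor(1949/625) = 3
Total = 484

484 trailing zeros


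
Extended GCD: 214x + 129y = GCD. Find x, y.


Tabular extended Euclidean (each row: r = 214*s + 129*t):
r=214, s=1, t=0
r=129, s=0, t=1
q=1: r=85, s=1, t=-1   [214*(1) + 129*(-1) = 85]
q=1: r=44, s=-1, t=2   [214*(-1) + 129*(2) = 44]
q=1: r=41, s=2, t=-3   [214*(2) + 129*(-3) = 41]
q=1: r=3, s=-3, t=5   [214*(-3) + 129*(5) = 3]
q=13: r=2, s=41, t=-68   [214*(41) + 129*(-68) = 2]
q=1: r=1, s=-44, t=73   [214*(-44) + 129*(73) = 1]
q=2: r=0, s=129, t=-214   [214*(129) + 129*(-214) = 0]
GCD = 1; from the row with r=1: x=-44, y=73
Check: 214*(-44) + 129*(73) = -9416 + 9417 = 1

GCD = 1, x = -44, y = 73


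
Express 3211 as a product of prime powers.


3211 / 13 = 247
247 / 13 = 19
19 / 19 = 1
3211 = 13^2 × 19


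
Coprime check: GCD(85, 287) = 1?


Euclidean algorithm:
287 = 3 * 85 + 32
85 = 2 * 32 + 21
32 = 1 * 21 + 11
21 = 1 * 11 + 10
11 = 1 * 10 + 1
10 = 10 * 1 + 0
GCD(85, 287) = 1

Yes, coprime (GCD = 1)


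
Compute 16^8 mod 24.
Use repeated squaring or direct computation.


16^1 mod 24 = 16
16^2 mod 24 = 16
16^3 mod 24 = 16
16^4 mod 24 = 16
16^5 mod 24 = 16
16^6 mod 24 = 16
16^7 mod 24 = 16
16^8 mod 24 = 16


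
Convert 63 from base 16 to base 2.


63 (base 16) = 99 (decimal)
99 (decimal) = 1100011 (base 2)


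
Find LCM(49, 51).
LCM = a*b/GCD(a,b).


GCD(49, 51) = 1
LCM = 49*51/1 = 2499/1 = 2499

LCM = 2499


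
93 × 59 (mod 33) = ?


93 × 59 = 5487
5487 mod 33 = 9


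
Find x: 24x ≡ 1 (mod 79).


GCD(24, 79) = 1, unique solution
a^(-1) mod 79 = 56
x = 56 * 1 mod 79 = 56

x ≡ 56 (mod 79)


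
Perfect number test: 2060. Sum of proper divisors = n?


Proper divisors of 2060: 1, 2, 4, 5, 10, 20, 103, 206, 412, 515, 1030
Sum = 1 + 2 + 4 + 5 + 10 + 20 + 103 + 206 + 412 + 515 + 1030 = 2308

No, 2060 is not perfect (2308 ≠ 2060)


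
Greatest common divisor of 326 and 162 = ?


326 = 2 * 162 + 2
162 = 81 * 2 + 0
GCD = 2


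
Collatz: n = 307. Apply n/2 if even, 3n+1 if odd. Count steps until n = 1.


307 → 922 → 461 → 1384 → 692 → 346 → 173 → 520 → 260 → 130 → 65 → 196 → 98 → 49 → 148 → 74 → 37 → 112 → 56 → 28 → 14 → 7 → 22 → 11 → 34 → 17 → 52 → 26 → 13 → 40 → 20 → 10 → 5 → 16 → 8 → 4 → 2 → 1
Total steps = 37

37 steps


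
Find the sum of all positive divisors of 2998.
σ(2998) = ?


Divisors of 2998: 1, 2, 1499, 2998
Sum = 1 + 2 + 1499 + 2998 = 4500

σ(2998) = 4500


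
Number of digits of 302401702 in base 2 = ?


302401702 in base 2 = 10010000001100100100010100110
Number of digits = 29

29 digits (base 2)


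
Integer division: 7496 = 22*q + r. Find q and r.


7496 = 22 * 340 + 16
Check: 7480 + 16 = 7496

q = 340, r = 16


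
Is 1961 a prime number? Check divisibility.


1961 / 37 = 53 (exact division)
1961 is NOT prime.

No, 1961 is not prime


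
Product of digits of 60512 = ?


6 × 0 × 5 × 1 × 2 = 0


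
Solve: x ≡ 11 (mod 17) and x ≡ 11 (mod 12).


M = 17*12 = 204
M1 = M/17 = 12, M2 = M/12 = 17
M1^(-1) mod 17 = 10, M2^(-1) mod 12 = 5
x = 11*12*10 + 11*17*5 = 2255
2255 mod 204 = 11
Check: 11 mod 17 = 11 ✓, 11 mod 12 = 11 ✓

x ≡ 11 (mod 204)


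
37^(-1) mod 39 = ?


Use the extended Euclidean algorithm on (39, 37); each row r = 39*s + 37*t:
r=39, s=1, t=0
r=37, s=0, t=1
q=1: r=2, s=1, t=-1   [39*(1) + 37*(-1) = 2]
q=18: r=1, s=-18, t=19   [39*(-18) + 37*(19) = 1]
q=2: r=0, s=37, t=-39   [39*(37) + 37*(-39) = 0]
GCD = 1 with t = 19, so 37*(19) ≡ 1 (mod 39)
Inverse = 19 mod 39 = 19
Check: 37 * 19 = 703 ≡ 1 (mod 39)

37^(-1) ≡ 19 (mod 39)


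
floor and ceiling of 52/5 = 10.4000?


52/5 = 10.4000
floor = 10
ceil = 11

floor = 10, ceil = 11


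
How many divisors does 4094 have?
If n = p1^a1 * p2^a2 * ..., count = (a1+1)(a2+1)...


4094 = 2^1 × 23^1 × 89^1
d(4094) = (1+1) × (1+1) × (1+1) = 8

8 divisors


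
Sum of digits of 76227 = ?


7 + 6 + 2 + 2 + 7 = 24


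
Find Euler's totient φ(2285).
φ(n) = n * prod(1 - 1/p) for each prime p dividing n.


2285 = 5 × 457
Prime factors: 5, 457
φ(2285) = 2285 × (1-1/5) × (1-1/457)
= 2285 × 4/5 × 456/457 = 1824

φ(2285) = 1824


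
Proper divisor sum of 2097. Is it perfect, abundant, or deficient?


Proper divisors: 1, 3, 9, 233, 699
Sum = 1 + 3 + 9 + 233 + 699 = 945
945 < 2097 → deficient

s(2097) = 945 (deficient)


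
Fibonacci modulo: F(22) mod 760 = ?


F(k) mod 760 for k=1..22:
1, 1, 2, 3, 5, 8, 13, 21, 34, 55, 89, 144, 233, 377, 610, 227, 77, 304, 381, 685, 306, 231
F(22) mod 760 = 231


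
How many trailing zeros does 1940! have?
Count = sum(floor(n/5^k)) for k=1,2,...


floor(1940/5) = 388
floor(1940/25) = 77
floor(1940/125) = 15
floor(1940/625) = 3
Total = 483

483 trailing zeros


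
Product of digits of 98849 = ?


9 × 8 × 8 × 4 × 9 = 20736


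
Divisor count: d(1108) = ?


1108 = 2^2 × 277^1
d(1108) = (2+1) × (1+1) = 6

6 divisors


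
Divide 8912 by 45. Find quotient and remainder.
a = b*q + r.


8912 = 45 * 198 + 2
Check: 8910 + 2 = 8912

q = 198, r = 2


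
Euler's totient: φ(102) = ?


102 = 2 × 3 × 17
Prime factors: 2, 3, 17
φ(102) = 102 × (1-1/2) × (1-1/3) × (1-1/17)
= 102 × 1/2 × 2/3 × 16/17 = 32

φ(102) = 32


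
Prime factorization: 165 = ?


165 / 3 = 55
55 / 5 = 11
11 / 11 = 1
165 = 3 × 5 × 11


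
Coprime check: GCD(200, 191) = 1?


Euclidean algorithm:
200 = 1 * 191 + 9
191 = 21 * 9 + 2
9 = 4 * 2 + 1
2 = 2 * 1 + 0
GCD(200, 191) = 1

Yes, coprime (GCD = 1)


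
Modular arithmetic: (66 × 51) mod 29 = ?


66 × 51 = 3366
3366 mod 29 = 2


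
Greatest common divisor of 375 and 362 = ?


375 = 1 * 362 + 13
362 = 27 * 13 + 11
13 = 1 * 11 + 2
11 = 5 * 2 + 1
2 = 2 * 1 + 0
GCD = 1


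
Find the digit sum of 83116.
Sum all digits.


8 + 3 + 1 + 1 + 6 = 19


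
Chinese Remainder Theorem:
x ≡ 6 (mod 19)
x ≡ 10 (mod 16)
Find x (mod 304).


M = 19*16 = 304
M1 = M/19 = 16, M2 = M/16 = 19
M1^(-1) mod 19 = 6, M2^(-1) mod 16 = 11
x = 6*16*6 + 10*19*11 = 2666
2666 mod 304 = 234
Check: 234 mod 19 = 6 ✓, 234 mod 16 = 10 ✓

x ≡ 234 (mod 304)


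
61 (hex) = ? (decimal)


61 (base 16) = 97 (decimal)
97 (decimal) = 97 (base 10)


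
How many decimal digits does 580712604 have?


580712604 has 9 digits in base 10
floor(log10(580712604)) + 1 = floor(8.7640) + 1 = 9

9 digits (base 10)


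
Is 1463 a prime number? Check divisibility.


1463 / 7 = 209 (exact division)
1463 is NOT prime.

No, 1463 is not prime


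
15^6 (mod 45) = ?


15^1 mod 45 = 15
15^2 mod 45 = 0
15^3 mod 45 = 0
15^4 mod 45 = 0
15^5 mod 45 = 0
15^6 mod 45 = 0


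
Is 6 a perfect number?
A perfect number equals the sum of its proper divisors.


Proper divisors of 6: 1, 2, 3
Sum = 1 + 2 + 3 = 6

Yes, 6 is perfect (6 = 6)


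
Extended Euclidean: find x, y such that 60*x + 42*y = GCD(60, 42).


Tabular extended Euclidean (each row: r = 60*s + 42*t):
r=60, s=1, t=0
r=42, s=0, t=1
q=1: r=18, s=1, t=-1   [60*(1) + 42*(-1) = 18]
q=2: r=6, s=-2, t=3   [60*(-2) + 42*(3) = 6]
q=3: r=0, s=7, t=-10   [60*(7) + 42*(-10) = 0]
GCD = 6; from the row with r=6: x=-2, y=3
Check: 60*(-2) + 42*(3) = -120 + 126 = 6

GCD = 6, x = -2, y = 3


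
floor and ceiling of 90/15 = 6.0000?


90/15 = 6.0000
floor = 6
ceil = 6

floor = 6, ceil = 6


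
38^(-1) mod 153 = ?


Use the extended Euclidean algorithm on (153, 38); each row r = 153*s + 38*t:
r=153, s=1, t=0
r=38, s=0, t=1
q=4: r=1, s=1, t=-4   [153*(1) + 38*(-4) = 1]
q=38: r=0, s=-38, t=153   [153*(-38) + 38*(153) = 0]
GCD = 1 with t = -4, so 38*(-4) ≡ 1 (mod 153)
Inverse = -4 mod 153 = 149
Check: 38 * 149 = 5662 ≡ 1 (mod 153)

38^(-1) ≡ 149 (mod 153)


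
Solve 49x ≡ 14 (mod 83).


GCD(49, 83) = 1, unique solution
a^(-1) mod 83 = 61
x = 61 * 14 mod 83 = 24

x ≡ 24 (mod 83)


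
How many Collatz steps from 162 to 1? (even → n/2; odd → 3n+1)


162 → 81 → 244 → 122 → 61 → 184 → 92 → 46 → 23 → 70 → 35 → 106 → 53 → 160 → 80 → 40 → 20 → 10 → 5 → 16 → 8 → 4 → 2 → 1
Total steps = 23

23 steps


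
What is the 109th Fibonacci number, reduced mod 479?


F(k) mod 479 for k=1..109:
1, 1, 2, 3, 5, 8, 13, 21, 34, 55, 89, 144, 233, 377, 131, 29, 160, 189, 349, 59, 408, 467, 396, 384, 301, 206, 28, 234, 262, 17, 279, 296, 96, 392, 9, 401, 410, 332, 263, 116, 379, 16, 395, 411, 327, 259, 107, 366, 473, 360, 354, 235, 110, 345, 455, 321, 297, 139, 436, 96, 53, 149, 202, 351, 74, 425, 20, 445, 465, 431, 417, 369, 307, 197, 25, 222, 247, 469, 237, 227, 464, 212, 197, 409, 127, 57, 184, 241, 425, 187, 133, 320, 453, 294, 268, 83, 351, 434, 306, 261, 88, 349, 437, 307, 265, 93, 358, 451, 330
F(109) mod 479 = 330


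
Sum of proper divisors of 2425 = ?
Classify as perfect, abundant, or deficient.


Proper divisors: 1, 5, 25, 97, 485
Sum = 1 + 5 + 25 + 97 + 485 = 613
613 < 2425 → deficient

s(2425) = 613 (deficient)
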